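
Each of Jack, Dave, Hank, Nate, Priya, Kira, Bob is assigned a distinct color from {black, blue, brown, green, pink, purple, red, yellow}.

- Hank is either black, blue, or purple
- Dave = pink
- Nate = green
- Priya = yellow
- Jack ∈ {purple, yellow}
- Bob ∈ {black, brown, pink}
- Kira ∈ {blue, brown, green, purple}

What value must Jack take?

purple

Dave must be pink (only option left). Strike pink from Bob.
Nate must be green (only option left). Strike green from Kira.
That leaves Priya = yellow. So Jack can't be yellow.
So Jack = purple.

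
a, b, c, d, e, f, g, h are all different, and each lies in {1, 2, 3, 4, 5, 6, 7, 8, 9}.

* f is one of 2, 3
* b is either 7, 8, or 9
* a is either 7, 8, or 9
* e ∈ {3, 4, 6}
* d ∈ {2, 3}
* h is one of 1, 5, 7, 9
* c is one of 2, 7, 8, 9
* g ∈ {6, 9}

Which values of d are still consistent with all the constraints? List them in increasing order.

2, 3

The 2 variables d and f are confined to {2, 3}, which locks those values in; drop them from c, e.
a, b, c share exactly the 3 values {7, 8, 9}; by pigeonhole those values go to them, so strike 7, 8, 9 from g, h.
g must be 6 (only option left). So e can't be 6.
e has just one choice, so e = 4.
No further eliminations apply; d can still be any of 2, 3.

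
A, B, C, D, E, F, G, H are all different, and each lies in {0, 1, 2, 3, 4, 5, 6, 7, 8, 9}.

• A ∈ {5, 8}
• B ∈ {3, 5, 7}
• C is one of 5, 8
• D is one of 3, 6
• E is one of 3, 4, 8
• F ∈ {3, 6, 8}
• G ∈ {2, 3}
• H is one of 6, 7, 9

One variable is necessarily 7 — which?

The 8 variables draw from only 8 values {2, 3, 4, 5, 6, 7, 8, 9}, so each is used; only G can be 2, hence G = 2.
The 7 still-open variables draw from only 7 values {3, 4, 5, 6, 7, 8, 9}, so each is used; only E can be 4, hence E = 4.
Among the 6 still-open variables, 9 fits only H (and all 6 values in {3, 5, 6, 7, 8, 9} must be used), so H = 9.
The 5 still-open variables together cover exactly {3, 5, 6, 7, 8} — 5 values for 5 variables — and 7 appears only in B's list, so B = 7.

B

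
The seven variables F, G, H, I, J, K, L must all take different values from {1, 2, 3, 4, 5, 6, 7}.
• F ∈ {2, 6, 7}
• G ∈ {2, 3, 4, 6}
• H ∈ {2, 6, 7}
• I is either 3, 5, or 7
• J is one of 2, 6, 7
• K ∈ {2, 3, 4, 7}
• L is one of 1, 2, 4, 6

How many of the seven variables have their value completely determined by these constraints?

The 7 variables draw from only 7 values {1, 2, 3, 4, 5, 6, 7}, so each is used; only L can be 1, hence L = 1.
The 6 still-open variables together cover exactly {2, 3, 4, 5, 6, 7} — 6 values for 6 variables — and 5 appears only in I's list, so I = 5.
F, H, J between them cover only {2, 6, 7} — a naked triple. Remove those values from G, K.
Determined: I=5, L=1. The other variables each still have more than one consistent value. That makes 2.

2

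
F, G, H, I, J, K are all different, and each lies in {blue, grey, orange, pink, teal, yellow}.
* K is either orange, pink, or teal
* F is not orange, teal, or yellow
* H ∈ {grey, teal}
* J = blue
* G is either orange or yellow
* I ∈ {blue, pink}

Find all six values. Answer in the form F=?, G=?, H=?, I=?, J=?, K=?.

J must be blue (only option left). So F, I can't be blue.
I must be pink (only option left). Remove pink from F, K.
F must be grey (only option left). Remove grey from H.
H must be teal (only option left). Strike teal from K.
K's domain is down to {orange}, so K = orange. Strike orange from G.
G must be yellow (only option left).

F=grey, G=yellow, H=teal, I=pink, J=blue, K=orange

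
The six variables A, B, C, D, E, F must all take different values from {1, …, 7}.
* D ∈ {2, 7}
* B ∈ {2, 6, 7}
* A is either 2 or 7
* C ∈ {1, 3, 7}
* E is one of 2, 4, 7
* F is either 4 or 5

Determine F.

A and D between them cover only {2, 7} — a naked pair. Remove those values from B, C, E.
B has just one choice, so B = 6.
E has just one choice, so E = 4. Strike 4 from F.
So F = 5.

5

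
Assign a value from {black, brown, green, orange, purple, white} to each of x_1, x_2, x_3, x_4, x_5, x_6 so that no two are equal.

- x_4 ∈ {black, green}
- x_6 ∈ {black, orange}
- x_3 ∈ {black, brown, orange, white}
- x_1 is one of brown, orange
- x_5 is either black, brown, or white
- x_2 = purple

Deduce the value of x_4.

green

x_2 has just one choice, so x_2 = purple.
Among the 5 still-open variables, green fits only x_4 (and all 5 values in {black, brown, green, orange, white} must be used), so x_4 = green.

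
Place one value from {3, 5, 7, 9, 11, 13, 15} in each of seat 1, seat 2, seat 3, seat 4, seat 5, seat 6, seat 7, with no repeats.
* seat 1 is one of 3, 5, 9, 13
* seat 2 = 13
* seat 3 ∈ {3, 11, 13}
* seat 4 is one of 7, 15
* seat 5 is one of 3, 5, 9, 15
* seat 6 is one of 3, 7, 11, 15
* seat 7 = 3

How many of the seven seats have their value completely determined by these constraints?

seat 2 must be 13 (only option left). Remove 13 from seat 1, seat 3.
seat 7 has just one choice, so seat 7 = 3. Strike 3 from seat 1, seat 3, seat 5, seat 6.
seat 3's domain is down to {11}, so seat 3 = 11. Eliminate 11 elsewhere: seat 6.
The 2 variables seat 4 and seat 6 are confined to {7, 15}, which locks those values in; drop them from seat 5.
Determined: seat 2=13, seat 3=11, seat 7=3. The other seats each still have more than one consistent value. That makes 3.

3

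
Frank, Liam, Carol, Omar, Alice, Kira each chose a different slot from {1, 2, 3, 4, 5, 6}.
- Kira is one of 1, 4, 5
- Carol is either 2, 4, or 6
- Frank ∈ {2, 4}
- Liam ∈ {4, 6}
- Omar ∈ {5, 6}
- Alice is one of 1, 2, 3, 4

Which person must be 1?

Among the 6 variables, 3 fits only Alice (and all 6 values in {1, 2, 3, 4, 5, 6} must be used), so Alice = 3.
The 5 still-open variables draw from only 5 values {1, 2, 4, 5, 6}, so each is used; only Kira can be 1, hence Kira = 1.

Kira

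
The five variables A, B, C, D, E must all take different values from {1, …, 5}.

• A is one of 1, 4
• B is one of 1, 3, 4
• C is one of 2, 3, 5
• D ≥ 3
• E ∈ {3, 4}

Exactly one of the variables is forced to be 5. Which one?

D

The 5 variables draw from only 5 values {1, 2, 3, 4, 5}, so each is used; only C can be 2, hence C = 2.
The 4 still-open variables draw from only 4 values {1, 3, 4, 5}, so each is used; only D can be 5, hence D = 5.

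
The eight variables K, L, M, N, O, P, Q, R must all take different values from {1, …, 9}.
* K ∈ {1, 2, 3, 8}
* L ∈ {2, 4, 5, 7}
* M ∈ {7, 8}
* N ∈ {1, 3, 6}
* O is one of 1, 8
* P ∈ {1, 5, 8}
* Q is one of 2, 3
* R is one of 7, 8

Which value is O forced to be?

The 8 variables draw from only 8 values {1, 2, 3, 4, 5, 6, 7, 8}, so each is used; only L can be 4, hence L = 4.
The 7 still-open variables together cover exactly {1, 2, 3, 5, 6, 7, 8} — 7 values for 7 variables — and 5 appears only in P's list, so P = 5.
The 6 still-open variables together cover exactly {1, 2, 3, 6, 7, 8} — 6 values for 6 variables — and 6 appears only in N's list, so N = 6.
M and R between them cover only {7, 8} — a naked pair. Remove those values from K, O.
So O = 1.

1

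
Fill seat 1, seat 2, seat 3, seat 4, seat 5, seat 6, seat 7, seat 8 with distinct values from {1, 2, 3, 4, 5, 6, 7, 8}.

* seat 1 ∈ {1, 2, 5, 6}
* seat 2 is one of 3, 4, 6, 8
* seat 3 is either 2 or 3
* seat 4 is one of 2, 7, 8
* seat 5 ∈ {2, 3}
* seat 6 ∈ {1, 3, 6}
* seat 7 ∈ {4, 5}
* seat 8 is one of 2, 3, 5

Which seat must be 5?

The 8 variables together cover exactly {1, 2, 3, 4, 5, 6, 7, 8} — 8 values for 8 variables — and 7 appears only in seat 4's list, so seat 4 = 7.
The 7 still-open variables together cover exactly {1, 2, 3, 4, 5, 6, 8} — 7 values for 7 variables — and 8 appears only in seat 2's list, so seat 2 = 8.
The 6 still-open variables draw from only 6 values {1, 2, 3, 4, 5, 6}, so each is used; only seat 7 can be 4, hence seat 7 = 4.
seat 3 and seat 5 between them cover only {2, 3} — a naked pair. Remove those values from seat 1, seat 6, seat 8.
So 5 goes to seat 8.

seat 8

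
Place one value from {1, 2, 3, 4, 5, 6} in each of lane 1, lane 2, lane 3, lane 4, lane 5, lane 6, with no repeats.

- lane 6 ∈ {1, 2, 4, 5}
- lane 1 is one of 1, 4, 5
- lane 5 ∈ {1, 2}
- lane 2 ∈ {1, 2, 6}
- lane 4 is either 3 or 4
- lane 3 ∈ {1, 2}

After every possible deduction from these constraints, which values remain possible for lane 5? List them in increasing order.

The 6 variables together cover exactly {1, 2, 3, 4, 5, 6} — 6 values for 6 variables — and 3 appears only in lane 4's list, so lane 4 = 3.
Among the 5 still-open variables, 6 fits only lane 2 (and all 5 values in {1, 2, 4, 5, 6} must be used), so lane 2 = 6.
The 2 variables lane 3 and lane 5 are confined to {1, 2}, which locks those values in; drop them from lane 1, lane 6.
No further eliminations apply; lane 5 can still be any of 1, 2.

1, 2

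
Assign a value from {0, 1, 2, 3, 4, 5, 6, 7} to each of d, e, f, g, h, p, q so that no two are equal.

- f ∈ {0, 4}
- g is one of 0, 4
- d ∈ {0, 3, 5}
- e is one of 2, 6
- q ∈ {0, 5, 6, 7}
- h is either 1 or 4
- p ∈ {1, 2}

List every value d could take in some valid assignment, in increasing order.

f and g share exactly the 2 values {0, 4}; by pigeonhole those values go to them, so strike 0, 4 from d, h, q.
That leaves h = 1. Remove 1 from p.
p's domain is down to {2}, so p = 2. So e can't be 2.
e has just one choice, so e = 6. Eliminate 6 elsewhere: q.
No further eliminations apply; d can still be any of 3, 5.

3, 5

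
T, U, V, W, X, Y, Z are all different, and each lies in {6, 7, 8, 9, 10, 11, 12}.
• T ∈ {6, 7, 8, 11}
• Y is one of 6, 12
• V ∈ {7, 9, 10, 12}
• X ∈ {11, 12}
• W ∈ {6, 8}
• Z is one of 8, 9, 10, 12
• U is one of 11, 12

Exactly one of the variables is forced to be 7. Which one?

The 2 variables U and X are confined to {11, 12}, which locks those values in; drop them from T, V, Y, Z.
Y has just one choice, so Y = 6. So T, W can't be 6.
W's domain is down to {8}, so W = 8. Eliminate 8 elsewhere: T, Z.
So 7 goes to T.

T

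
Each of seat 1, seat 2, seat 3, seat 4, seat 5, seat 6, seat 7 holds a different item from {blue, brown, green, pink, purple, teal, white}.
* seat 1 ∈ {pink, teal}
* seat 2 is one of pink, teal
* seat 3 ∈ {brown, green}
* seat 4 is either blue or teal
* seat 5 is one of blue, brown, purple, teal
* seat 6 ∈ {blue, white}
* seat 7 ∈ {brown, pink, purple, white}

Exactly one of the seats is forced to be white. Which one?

seat 6

The 7 variables together cover exactly {blue, brown, green, pink, purple, teal, white} — 7 values for 7 variables — and green appears only in seat 3's list, so seat 3 = green.
seat 1 and seat 2 share exactly the 2 values {pink, teal}; by pigeonhole those values go to them, so strike pink, teal from seat 4, seat 5, seat 7.
That leaves seat 4 = blue. Remove blue from seat 5, seat 6.
So white goes to seat 6.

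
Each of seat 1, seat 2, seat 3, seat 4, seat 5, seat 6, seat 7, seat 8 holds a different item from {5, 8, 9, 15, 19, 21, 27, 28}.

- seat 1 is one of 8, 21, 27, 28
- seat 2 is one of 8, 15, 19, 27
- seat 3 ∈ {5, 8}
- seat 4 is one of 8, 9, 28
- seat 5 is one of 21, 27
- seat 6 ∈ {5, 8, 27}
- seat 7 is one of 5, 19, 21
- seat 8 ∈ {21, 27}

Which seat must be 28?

The 8 variables draw from only 8 values {5, 8, 9, 15, 19, 21, 27, 28}, so each is used; only seat 4 can be 9, hence seat 4 = 9.
Among the 7 still-open variables, 15 fits only seat 2 (and all 7 values in {5, 8, 15, 19, 21, 27, 28} must be used), so seat 2 = 15.
The 6 still-open variables draw from only 6 values {5, 8, 19, 21, 27, 28}, so each is used; only seat 7 can be 19, hence seat 7 = 19.
The 5 still-open variables together cover exactly {5, 8, 21, 27, 28} — 5 values for 5 variables — and 28 appears only in seat 1's list, so seat 1 = 28.

seat 1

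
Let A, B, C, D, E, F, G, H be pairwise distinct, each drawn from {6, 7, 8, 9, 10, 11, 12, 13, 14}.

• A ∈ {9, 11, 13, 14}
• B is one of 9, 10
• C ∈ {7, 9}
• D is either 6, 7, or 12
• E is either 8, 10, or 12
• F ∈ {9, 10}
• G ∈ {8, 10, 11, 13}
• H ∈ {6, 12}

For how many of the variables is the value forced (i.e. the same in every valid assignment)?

B and F share exactly the 2 values {9, 10}; by pigeonhole those values go to them, so strike 9, 10 from A, C, E, G.
C must be 7 (only option left). Remove 7 from D.
D and H between them cover only {6, 12} — a naked pair. Remove those values from E.
E must be 8 (only option left). Eliminate 8 elsewhere: G.
Determined: C=7, E=8. The other variables each still have more than one consistent value. That makes 2.

2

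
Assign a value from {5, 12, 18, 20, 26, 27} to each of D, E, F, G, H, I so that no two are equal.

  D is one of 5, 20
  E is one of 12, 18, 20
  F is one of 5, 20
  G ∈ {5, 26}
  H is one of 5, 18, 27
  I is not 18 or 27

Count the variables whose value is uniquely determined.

The 6 variables draw from only 6 values {5, 12, 18, 20, 26, 27}, so each is used; only H can be 27, hence H = 27.
The 5 still-open variables draw from only 5 values {5, 12, 18, 20, 26}, so each is used; only E can be 18, hence E = 18.
The 4 still-open variables together cover exactly {5, 12, 20, 26} — 4 values for 4 variables — and 12 appears only in I's list, so I = 12.
The 3 still-open variables draw from only 3 values {5, 20, 26}, so each is used; only G can be 26, hence G = 26.
Determined: E=18, G=26, H=27, I=12. The other variables each still have more than one consistent value. That makes 4.

4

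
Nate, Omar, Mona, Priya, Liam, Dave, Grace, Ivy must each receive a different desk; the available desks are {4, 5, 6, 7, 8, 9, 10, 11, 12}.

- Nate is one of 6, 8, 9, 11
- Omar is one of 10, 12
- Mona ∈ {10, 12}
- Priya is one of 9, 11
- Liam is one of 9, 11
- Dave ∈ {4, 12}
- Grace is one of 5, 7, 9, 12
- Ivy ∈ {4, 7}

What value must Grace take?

The 2 variables Omar and Mona are confined to {10, 12}, which locks those values in; drop them from Dave, Grace.
Dave's domain is down to {4}, so Dave = 4. Strike 4 from Ivy.
Ivy has just one choice, so Ivy = 7. Eliminate 7 elsewhere: Grace.
The 2 variables Priya and Liam are confined to {9, 11}, which locks those values in; drop them from Nate, Grace.
So Grace = 5.

5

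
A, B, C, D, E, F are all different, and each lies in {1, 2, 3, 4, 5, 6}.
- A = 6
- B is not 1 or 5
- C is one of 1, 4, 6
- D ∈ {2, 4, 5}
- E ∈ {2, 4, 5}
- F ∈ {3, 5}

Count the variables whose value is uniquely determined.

2

A has just one choice, so A = 6. So B, C can't be 6.
Among the 5 still-open variables, 1 fits only C (and all 5 values in {1, 2, 3, 4, 5} must be used), so C = 1.
Determined: A=6, C=1. The other variables each still have more than one consistent value. That makes 2.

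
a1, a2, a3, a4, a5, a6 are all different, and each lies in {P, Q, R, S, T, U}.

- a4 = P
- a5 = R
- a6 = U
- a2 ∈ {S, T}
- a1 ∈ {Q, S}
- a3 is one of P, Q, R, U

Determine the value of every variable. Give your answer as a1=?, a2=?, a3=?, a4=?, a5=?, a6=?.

a4 has just one choice, so a4 = P. Remove P from a3.
a5's domain is down to {R}, so a5 = R. Eliminate R elsewhere: a3.
a6 must be U (only option left). Eliminate U elsewhere: a3.
That leaves a3 = Q. So a1 can't be Q.
a1 must be S (only option left). Strike S from a2.
a2 has just one choice, so a2 = T.

a1=S, a2=T, a3=Q, a4=P, a5=R, a6=U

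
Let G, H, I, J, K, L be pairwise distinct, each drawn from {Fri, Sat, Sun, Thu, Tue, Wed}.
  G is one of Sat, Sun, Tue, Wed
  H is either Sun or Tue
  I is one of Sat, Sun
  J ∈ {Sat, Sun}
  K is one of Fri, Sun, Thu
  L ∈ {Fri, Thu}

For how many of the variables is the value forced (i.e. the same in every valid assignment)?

Among the 6 variables, Wed fits only G (and all 6 values in {Fri, Sat, Sun, Thu, Tue, Wed} must be used), so G = Wed.
Among the 5 still-open variables, Tue fits only H (and all 5 values in {Fri, Sat, Sun, Thu, Tue} must be used), so H = Tue.
I and J share exactly the 2 values {Sat, Sun}; by pigeonhole those values go to them, so strike Sat, Sun from K.
Determined: G=Wed, H=Tue. The other variables each still have more than one consistent value. That makes 2.

2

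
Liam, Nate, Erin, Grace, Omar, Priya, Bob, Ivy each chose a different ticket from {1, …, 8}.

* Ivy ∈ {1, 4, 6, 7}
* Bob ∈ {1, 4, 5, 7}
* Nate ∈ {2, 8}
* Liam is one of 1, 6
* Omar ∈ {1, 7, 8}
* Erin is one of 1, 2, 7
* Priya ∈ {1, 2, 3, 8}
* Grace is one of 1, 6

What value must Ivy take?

The 8 variables together cover exactly {1, 2, 3, 4, 5, 6, 7, 8} — 8 values for 8 variables — and 3 appears only in Priya's list, so Priya = 3.
Among the 7 still-open variables, 5 fits only Bob (and all 7 values in {1, 2, 4, 5, 6, 7, 8} must be used), so Bob = 5.
The 6 still-open variables draw from only 6 values {1, 2, 4, 6, 7, 8}, so each is used; only Ivy can be 4, hence Ivy = 4.

4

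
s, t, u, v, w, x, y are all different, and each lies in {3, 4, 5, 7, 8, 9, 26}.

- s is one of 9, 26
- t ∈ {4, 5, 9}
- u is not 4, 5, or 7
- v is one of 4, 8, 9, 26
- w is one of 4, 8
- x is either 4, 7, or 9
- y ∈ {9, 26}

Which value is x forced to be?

The 7 variables draw from only 7 values {3, 4, 5, 7, 8, 9, 26}, so each is used; only u can be 3, hence u = 3.
The 6 still-open variables together cover exactly {4, 5, 7, 8, 9, 26} — 6 values for 6 variables — and 5 appears only in t's list, so t = 5.
The 5 still-open variables draw from only 5 values {4, 7, 8, 9, 26}, so each is used; only x can be 7, hence x = 7.

7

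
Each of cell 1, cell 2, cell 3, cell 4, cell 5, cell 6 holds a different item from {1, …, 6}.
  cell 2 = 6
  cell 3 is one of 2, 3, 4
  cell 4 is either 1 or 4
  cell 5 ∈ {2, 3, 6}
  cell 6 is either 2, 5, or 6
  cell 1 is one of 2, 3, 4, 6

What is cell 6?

cell 2 must be 6 (only option left). Strike 6 from cell 1, cell 5, cell 6.
Among the 5 still-open variables, 1 fits only cell 4 (and all 5 values in {1, 2, 3, 4, 5} must be used), so cell 4 = 1.
The 4 still-open variables together cover exactly {2, 3, 4, 5} — 4 values for 4 variables — and 5 appears only in cell 6's list, so cell 6 = 5.

5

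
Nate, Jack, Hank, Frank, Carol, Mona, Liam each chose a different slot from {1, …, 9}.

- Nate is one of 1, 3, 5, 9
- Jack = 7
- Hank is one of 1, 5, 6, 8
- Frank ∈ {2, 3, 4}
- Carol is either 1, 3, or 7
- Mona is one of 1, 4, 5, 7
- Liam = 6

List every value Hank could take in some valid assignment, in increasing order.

Jack must be 7 (only option left). Strike 7 from Carol, Mona.
Liam has just one choice, so Liam = 6. Eliminate 6 elsewhere: Hank.
No further eliminations apply; Hank can still be any of 1, 5, 8.

1, 5, 8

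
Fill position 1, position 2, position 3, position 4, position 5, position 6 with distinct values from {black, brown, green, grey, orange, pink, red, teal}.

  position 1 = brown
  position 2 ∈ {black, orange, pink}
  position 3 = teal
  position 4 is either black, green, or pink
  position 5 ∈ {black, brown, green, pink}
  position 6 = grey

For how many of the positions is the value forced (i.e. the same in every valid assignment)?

3

position 1 must be brown (only option left). So position 5 can't be brown.
position 3's domain is down to {teal}, so position 3 = teal.
That leaves position 6 = grey.
Determined: position 1=brown, position 3=teal, position 6=grey. The other positions each still have more than one consistent value. That makes 3.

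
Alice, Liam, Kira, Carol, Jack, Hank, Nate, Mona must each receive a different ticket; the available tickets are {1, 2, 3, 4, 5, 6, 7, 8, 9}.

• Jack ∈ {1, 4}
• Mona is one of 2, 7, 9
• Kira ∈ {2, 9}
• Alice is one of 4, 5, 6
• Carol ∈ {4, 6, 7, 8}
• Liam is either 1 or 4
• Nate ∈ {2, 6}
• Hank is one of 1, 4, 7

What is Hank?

The 8 variables draw from only 8 values {1, 2, 4, 5, 6, 7, 8, 9}, so each is used; only Alice can be 5, hence Alice = 5.
Among the 7 still-open variables, 8 fits only Carol (and all 7 values in {1, 2, 4, 6, 7, 8, 9} must be used), so Carol = 8.
The 6 still-open variables together cover exactly {1, 2, 4, 6, 7, 9} — 6 values for 6 variables — and 6 appears only in Nate's list, so Nate = 6.
Liam and Jack between them cover only {1, 4} — a naked pair. Remove those values from Hank.
So Hank = 7.

7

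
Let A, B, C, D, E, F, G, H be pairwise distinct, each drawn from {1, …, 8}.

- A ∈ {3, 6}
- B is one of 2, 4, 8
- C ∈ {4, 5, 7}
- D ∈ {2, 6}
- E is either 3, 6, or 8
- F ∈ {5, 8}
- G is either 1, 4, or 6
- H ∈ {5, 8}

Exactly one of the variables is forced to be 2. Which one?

D

Among the 8 variables, 1 fits only G (and all 8 values in {1, 2, 3, 4, 5, 6, 7, 8} must be used), so G = 1.
The 7 still-open variables together cover exactly {2, 3, 4, 5, 6, 7, 8} — 7 values for 7 variables — and 7 appears only in C's list, so C = 7.
The 6 still-open variables together cover exactly {2, 3, 4, 5, 6, 8} — 6 values for 6 variables — and 4 appears only in B's list, so B = 4.
The 5 still-open variables together cover exactly {2, 3, 5, 6, 8} — 5 values for 5 variables — and 2 appears only in D's list, so D = 2.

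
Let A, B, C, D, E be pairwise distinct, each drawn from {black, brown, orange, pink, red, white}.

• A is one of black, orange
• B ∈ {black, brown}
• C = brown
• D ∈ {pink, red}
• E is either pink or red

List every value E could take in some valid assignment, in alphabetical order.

C's domain is down to {brown}, so C = brown. So B can't be brown.
That leaves B = black. Strike black from A.
A must be orange (only option left).
No further eliminations apply; E can still be any of pink, red.

pink, red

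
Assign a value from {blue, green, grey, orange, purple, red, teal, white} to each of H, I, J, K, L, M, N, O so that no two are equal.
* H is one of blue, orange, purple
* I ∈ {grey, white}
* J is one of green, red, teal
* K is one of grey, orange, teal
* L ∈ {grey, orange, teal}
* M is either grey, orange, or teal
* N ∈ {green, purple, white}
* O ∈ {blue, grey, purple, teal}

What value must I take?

The 8 variables together cover exactly {blue, green, grey, orange, purple, red, teal, white} — 8 values for 8 variables — and red appears only in J's list, so J = red.
Among the 7 still-open variables, green fits only N (and all 7 values in {blue, green, grey, orange, purple, teal, white} must be used), so N = green.
Among the 6 still-open variables, white fits only I (and all 6 values in {blue, grey, orange, purple, teal, white} must be used), so I = white.

white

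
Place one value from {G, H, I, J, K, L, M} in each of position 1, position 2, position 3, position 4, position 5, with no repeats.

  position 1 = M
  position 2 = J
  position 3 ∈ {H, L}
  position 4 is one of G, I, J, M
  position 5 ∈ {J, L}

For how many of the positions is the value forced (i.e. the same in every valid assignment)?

position 1's domain is down to {M}, so position 1 = M. Strike M from position 4.
That leaves position 2 = J. Strike J from position 4, position 5.
position 5 must be L (only option left). Remove L from position 3.
position 3's domain is down to {H}, so position 3 = H.
Determined: position 1=M, position 2=J, position 3=H, position 5=L. The other positions each still have more than one consistent value. That makes 4.

4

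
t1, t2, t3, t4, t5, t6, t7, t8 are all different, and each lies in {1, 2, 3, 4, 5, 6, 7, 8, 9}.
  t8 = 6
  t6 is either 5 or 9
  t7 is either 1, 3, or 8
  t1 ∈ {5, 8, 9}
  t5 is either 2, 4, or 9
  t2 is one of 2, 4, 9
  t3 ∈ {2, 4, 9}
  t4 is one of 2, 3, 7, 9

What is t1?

8

t8 must be 6 (only option left).
t2, t3, t5 share exactly the 3 values {2, 4, 9}; by pigeonhole those values go to them, so strike 2, 4, 9 from t1, t4, t6.
That leaves t6 = 5. Eliminate 5 elsewhere: t1.
So t1 = 8.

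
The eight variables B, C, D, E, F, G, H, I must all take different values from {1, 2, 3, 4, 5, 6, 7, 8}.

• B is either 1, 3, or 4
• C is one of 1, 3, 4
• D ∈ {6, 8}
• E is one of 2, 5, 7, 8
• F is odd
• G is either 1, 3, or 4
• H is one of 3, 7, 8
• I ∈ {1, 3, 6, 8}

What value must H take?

Among the 8 variables, 2 fits only E (and all 8 values in {1, 2, 3, 4, 5, 6, 7, 8} must be used), so E = 2.
The 7 still-open variables draw from only 7 values {1, 3, 4, 5, 6, 7, 8}, so each is used; only F can be 5, hence F = 5.
The 6 still-open variables draw from only 6 values {1, 3, 4, 6, 7, 8}, so each is used; only H can be 7, hence H = 7.

7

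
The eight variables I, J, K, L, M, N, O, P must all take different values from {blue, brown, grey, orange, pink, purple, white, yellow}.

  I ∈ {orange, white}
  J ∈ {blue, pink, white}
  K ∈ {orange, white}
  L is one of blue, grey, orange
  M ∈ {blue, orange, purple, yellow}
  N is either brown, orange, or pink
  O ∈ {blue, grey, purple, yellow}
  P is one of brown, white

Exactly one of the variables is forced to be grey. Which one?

L

I and K share exactly the 2 values {orange, white}; by pigeonhole those values go to them, so strike orange, white from J, L, M, N, P.
That leaves P = brown. So N can't be brown.
N must be pink (only option left). Strike pink from J.
That leaves J = blue. So L, M, O can't be blue.
So grey goes to L.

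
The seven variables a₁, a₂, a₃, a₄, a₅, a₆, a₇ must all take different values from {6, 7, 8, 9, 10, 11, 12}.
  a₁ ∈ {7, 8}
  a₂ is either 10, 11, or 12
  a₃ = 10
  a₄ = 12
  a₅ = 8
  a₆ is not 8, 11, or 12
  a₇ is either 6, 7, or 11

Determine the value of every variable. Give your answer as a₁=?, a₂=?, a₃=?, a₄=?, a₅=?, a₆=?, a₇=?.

a₁=7, a₂=11, a₃=10, a₄=12, a₅=8, a₆=9, a₇=6

a₃ has just one choice, so a₃ = 10. Remove 10 from a₂, a₆.
That leaves a₄ = 12. Strike 12 from a₂.
That leaves a₅ = 8. Strike 8 from a₁.
a₁ has just one choice, so a₁ = 7. So a₆, a₇ can't be 7.
a₂ must be 11 (only option left). Eliminate 11 elsewhere: a₇.
That leaves a₇ = 6. Remove 6 from a₆.
a₆ has just one choice, so a₆ = 9.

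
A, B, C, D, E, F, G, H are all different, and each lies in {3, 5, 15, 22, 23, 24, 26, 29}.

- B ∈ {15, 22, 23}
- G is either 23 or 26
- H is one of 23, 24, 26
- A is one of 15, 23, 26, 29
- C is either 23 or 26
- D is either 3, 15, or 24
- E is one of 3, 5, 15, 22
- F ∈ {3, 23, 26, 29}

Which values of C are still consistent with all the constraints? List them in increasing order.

The 8 variables draw from only 8 values {3, 5, 15, 22, 23, 24, 26, 29}, so each is used; only E can be 5, hence E = 5.
The 7 still-open variables draw from only 7 values {3, 15, 22, 23, 24, 26, 29}, so each is used; only B can be 22, hence B = 22.
C and G between them cover only {23, 26} — a naked pair. Remove those values from A, F, H.
H's domain is down to {24}, so H = 24. So D can't be 24.
No further eliminations apply; C can still be any of 23, 26.

23, 26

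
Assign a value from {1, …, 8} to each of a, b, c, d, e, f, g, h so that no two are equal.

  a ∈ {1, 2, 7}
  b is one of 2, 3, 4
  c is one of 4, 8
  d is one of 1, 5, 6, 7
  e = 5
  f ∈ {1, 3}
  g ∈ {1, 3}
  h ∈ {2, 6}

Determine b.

e must be 5 (only option left). So d can't be 5.
The 7 still-open variables together cover exactly {1, 2, 3, 4, 6, 7, 8} — 7 values for 7 variables — and 8 appears only in c's list, so c = 8.
The 6 still-open variables draw from only 6 values {1, 2, 3, 4, 6, 7}, so each is used; only b can be 4, hence b = 4.

4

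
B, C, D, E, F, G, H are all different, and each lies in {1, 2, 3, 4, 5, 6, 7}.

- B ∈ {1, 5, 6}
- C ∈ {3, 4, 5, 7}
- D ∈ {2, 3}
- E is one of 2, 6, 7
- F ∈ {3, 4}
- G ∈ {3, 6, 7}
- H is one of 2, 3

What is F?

4

The 7 variables together cover exactly {1, 2, 3, 4, 5, 6, 7} — 7 values for 7 variables — and 1 appears only in B's list, so B = 1.
Among the 6 still-open variables, 5 fits only C (and all 6 values in {2, 3, 4, 5, 6, 7} must be used), so C = 5.
The 5 still-open variables draw from only 5 values {2, 3, 4, 6, 7}, so each is used; only F can be 4, hence F = 4.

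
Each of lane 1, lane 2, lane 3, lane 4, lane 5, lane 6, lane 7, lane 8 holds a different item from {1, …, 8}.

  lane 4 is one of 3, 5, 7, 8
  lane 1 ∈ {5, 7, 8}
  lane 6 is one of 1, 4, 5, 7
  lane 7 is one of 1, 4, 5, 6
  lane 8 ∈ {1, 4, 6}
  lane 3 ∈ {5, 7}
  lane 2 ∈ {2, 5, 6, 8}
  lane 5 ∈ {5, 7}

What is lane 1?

Among the 8 variables, 2 fits only lane 2 (and all 8 values in {1, 2, 3, 4, 5, 6, 7, 8} must be used), so lane 2 = 2.
The 7 still-open variables together cover exactly {1, 3, 4, 5, 6, 7, 8} — 7 values for 7 variables — and 3 appears only in lane 4's list, so lane 4 = 3.
Among the 6 still-open variables, 8 fits only lane 1 (and all 6 values in {1, 4, 5, 6, 7, 8} must be used), so lane 1 = 8.

8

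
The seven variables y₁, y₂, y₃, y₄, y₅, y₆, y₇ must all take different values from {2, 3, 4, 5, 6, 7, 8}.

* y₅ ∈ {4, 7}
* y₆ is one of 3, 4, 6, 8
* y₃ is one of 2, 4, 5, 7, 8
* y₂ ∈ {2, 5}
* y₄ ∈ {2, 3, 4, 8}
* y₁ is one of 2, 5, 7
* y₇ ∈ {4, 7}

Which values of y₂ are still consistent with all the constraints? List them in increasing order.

Among the 7 variables, 6 fits only y₆ (and all 7 values in {2, 3, 4, 5, 6, 7, 8} must be used), so y₆ = 6.
The 6 still-open variables together cover exactly {2, 3, 4, 5, 7, 8} — 6 values for 6 variables — and 3 appears only in y₄'s list, so y₄ = 3.
The 5 still-open variables draw from only 5 values {2, 4, 5, 7, 8}, so each is used; only y₃ can be 8, hence y₃ = 8.
y₅ and y₇ between them cover only {4, 7} — a naked pair. Remove those values from y₁.
No further eliminations apply; y₂ can still be any of 2, 5.

2, 5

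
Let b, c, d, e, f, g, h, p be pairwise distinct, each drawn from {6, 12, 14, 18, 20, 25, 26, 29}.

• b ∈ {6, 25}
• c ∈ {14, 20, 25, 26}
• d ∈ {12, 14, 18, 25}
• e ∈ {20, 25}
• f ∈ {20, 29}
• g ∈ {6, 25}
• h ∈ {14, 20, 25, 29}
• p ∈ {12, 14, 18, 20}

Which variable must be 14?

The 8 variables draw from only 8 values {6, 12, 14, 18, 20, 25, 26, 29}, so each is used; only c can be 26, hence c = 26.
b and g between them cover only {6, 25} — a naked pair. Remove those values from d, e, h.
e has just one choice, so e = 20. Strike 20 from f, h, p.
f must be 29 (only option left). Strike 29 from h.
So 14 goes to h.

h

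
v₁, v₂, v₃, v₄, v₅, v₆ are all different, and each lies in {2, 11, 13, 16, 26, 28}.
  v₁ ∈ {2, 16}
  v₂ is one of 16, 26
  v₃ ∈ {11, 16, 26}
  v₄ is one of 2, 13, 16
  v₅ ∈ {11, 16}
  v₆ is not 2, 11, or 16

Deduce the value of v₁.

2

Among the 6 variables, 28 fits only v₆ (and all 6 values in {2, 11, 13, 16, 26, 28} must be used), so v₆ = 28.
The 5 still-open variables draw from only 5 values {2, 11, 13, 16, 26}, so each is used; only v₄ can be 13, hence v₄ = 13.
The 4 still-open variables together cover exactly {2, 11, 16, 26} — 4 values for 4 variables — and 2 appears only in v₁'s list, so v₁ = 2.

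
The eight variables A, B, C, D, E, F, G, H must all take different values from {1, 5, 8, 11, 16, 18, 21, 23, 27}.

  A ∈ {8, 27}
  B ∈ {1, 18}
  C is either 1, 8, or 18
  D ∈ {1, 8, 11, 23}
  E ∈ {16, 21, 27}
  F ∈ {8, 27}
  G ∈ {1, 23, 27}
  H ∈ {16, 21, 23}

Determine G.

23

Among the 8 variables, 11 fits only D (and all 8 values in {1, 8, 11, 16, 18, 21, 23, 27} must be used), so D = 11.
The 2 variables A and F are confined to {8, 27}, which locks those values in; drop them from C, E, G.
B and C between them cover only {1, 18} — a naked pair. Remove those values from G.
So G = 23.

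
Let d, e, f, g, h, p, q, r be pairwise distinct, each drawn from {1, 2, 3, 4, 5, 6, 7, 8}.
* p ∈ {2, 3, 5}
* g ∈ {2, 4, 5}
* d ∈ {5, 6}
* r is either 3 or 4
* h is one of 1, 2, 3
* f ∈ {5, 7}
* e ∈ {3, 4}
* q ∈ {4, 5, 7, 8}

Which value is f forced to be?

7

The 8 variables together cover exactly {1, 2, 3, 4, 5, 6, 7, 8} — 8 values for 8 variables — and 1 appears only in h's list, so h = 1.
The 7 still-open variables draw from only 7 values {2, 3, 4, 5, 6, 7, 8}, so each is used; only d can be 6, hence d = 6.
The 6 still-open variables together cover exactly {2, 3, 4, 5, 7, 8} — 6 values for 6 variables — and 8 appears only in q's list, so q = 8.
The 5 still-open variables together cover exactly {2, 3, 4, 5, 7} — 5 values for 5 variables — and 7 appears only in f's list, so f = 7.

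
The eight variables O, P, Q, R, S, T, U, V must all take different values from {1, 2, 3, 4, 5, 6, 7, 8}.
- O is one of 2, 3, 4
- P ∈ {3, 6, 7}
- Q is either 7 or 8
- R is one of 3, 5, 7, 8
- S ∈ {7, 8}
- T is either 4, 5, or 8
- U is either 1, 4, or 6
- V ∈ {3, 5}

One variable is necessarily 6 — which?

Among the 8 variables, 1 fits only U (and all 8 values in {1, 2, 3, 4, 5, 6, 7, 8} must be used), so U = 1.
Among the 7 still-open variables, 2 fits only O (and all 7 values in {2, 3, 4, 5, 6, 7, 8} must be used), so O = 2.
The 6 still-open variables draw from only 6 values {3, 4, 5, 6, 7, 8}, so each is used; only T can be 4, hence T = 4.
Among the 5 still-open variables, 6 fits only P (and all 5 values in {3, 5, 6, 7, 8} must be used), so P = 6.

P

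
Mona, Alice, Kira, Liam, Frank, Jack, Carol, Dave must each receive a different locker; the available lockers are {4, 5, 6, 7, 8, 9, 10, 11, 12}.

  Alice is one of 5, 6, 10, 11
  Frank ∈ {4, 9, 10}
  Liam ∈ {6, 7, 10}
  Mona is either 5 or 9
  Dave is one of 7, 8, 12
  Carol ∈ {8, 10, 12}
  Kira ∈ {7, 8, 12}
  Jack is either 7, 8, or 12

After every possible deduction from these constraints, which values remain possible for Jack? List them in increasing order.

Kira, Jack, Dave share exactly the 3 values {7, 8, 12}; by pigeonhole those values go to them, so strike 7, 8, 12 from Liam, Carol.
Carol has just one choice, so Carol = 10. So Alice, Liam, Frank can't be 10.
Liam's domain is down to {6}, so Liam = 6. Remove 6 from Alice.
No further eliminations apply; Jack can still be any of 7, 8, 12.

7, 8, 12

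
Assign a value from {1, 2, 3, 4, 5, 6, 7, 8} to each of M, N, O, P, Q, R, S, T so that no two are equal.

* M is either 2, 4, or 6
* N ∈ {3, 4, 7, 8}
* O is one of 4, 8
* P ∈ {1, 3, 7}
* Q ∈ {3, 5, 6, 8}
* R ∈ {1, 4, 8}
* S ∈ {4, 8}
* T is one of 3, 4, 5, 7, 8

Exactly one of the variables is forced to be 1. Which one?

The 8 variables together cover exactly {1, 2, 3, 4, 5, 6, 7, 8} — 8 values for 8 variables — and 2 appears only in M's list, so M = 2.
The 7 still-open variables draw from only 7 values {1, 3, 4, 5, 6, 7, 8}, so each is used; only Q can be 6, hence Q = 6.
Among the 6 still-open variables, 5 fits only T (and all 6 values in {1, 3, 4, 5, 7, 8} must be used), so T = 5.
O and S share exactly the 2 values {4, 8}; by pigeonhole those values go to them, so strike 4, 8 from N, R.
So 1 goes to R.

R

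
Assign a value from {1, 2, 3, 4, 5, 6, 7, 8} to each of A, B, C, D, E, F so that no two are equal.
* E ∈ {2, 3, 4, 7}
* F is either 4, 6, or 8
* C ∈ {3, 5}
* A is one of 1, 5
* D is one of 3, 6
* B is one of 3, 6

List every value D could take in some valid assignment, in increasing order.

B and D share exactly the 2 values {3, 6}; by pigeonhole those values go to them, so strike 3, 6 from C, E, F.
C must be 5 (only option left). So A can't be 5.
A has just one choice, so A = 1.
No further eliminations apply; D can still be any of 3, 6.

3, 6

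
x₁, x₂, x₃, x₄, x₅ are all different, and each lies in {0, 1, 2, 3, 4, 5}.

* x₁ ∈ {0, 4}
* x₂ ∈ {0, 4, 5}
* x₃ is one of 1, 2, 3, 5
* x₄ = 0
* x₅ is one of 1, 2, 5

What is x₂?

5

x₄ has just one choice, so x₄ = 0. Strike 0 from x₁, x₂.
x₁'s domain is down to {4}, so x₁ = 4. Strike 4 from x₂.
So x₂ = 5.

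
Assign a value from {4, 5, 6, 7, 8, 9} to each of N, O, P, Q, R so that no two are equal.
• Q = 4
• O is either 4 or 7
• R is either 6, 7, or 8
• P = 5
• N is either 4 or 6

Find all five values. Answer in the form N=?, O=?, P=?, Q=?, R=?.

N=6, O=7, P=5, Q=4, R=8

P must be 5 (only option left).
That leaves Q = 4. Eliminate 4 elsewhere: N, O.
N must be 6 (only option left). So R can't be 6.
That leaves O = 7. So R can't be 7.
That leaves R = 8.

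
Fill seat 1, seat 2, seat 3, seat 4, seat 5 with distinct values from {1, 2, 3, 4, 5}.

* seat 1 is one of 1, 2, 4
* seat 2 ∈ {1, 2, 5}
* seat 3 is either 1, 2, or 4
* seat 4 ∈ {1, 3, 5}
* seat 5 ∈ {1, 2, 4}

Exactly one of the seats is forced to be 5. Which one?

seat 2

Among the 5 variables, 3 fits only seat 4 (and all 5 values in {1, 2, 3, 4, 5} must be used), so seat 4 = 3.
Among the 4 still-open variables, 5 fits only seat 2 (and all 4 values in {1, 2, 4, 5} must be used), so seat 2 = 5.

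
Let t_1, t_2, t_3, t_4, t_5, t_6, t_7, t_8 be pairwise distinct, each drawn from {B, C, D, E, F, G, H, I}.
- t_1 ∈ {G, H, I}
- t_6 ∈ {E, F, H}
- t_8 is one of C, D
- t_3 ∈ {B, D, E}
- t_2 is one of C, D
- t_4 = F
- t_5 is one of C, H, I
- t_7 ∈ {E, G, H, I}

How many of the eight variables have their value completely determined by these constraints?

2

t_4's domain is down to {F}, so t_4 = F. So t_6 can't be F.
The 7 still-open variables draw from only 7 values {B, C, D, E, G, H, I}, so each is used; only t_3 can be B, hence t_3 = B.
t_2 and t_8 share exactly the 2 values {C, D}; by pigeonhole those values go to them, so strike C, D from t_5.
Determined: t_3=B, t_4=F. The other variables each still have more than one consistent value. That makes 2.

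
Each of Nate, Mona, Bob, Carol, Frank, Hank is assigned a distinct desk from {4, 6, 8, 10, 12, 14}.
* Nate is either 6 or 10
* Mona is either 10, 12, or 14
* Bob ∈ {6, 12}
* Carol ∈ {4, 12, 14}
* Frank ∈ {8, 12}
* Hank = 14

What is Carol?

4

Hank has just one choice, so Hank = 14. Remove 14 from Mona, Carol.
Among the 5 still-open variables, 4 fits only Carol (and all 5 values in {4, 6, 8, 10, 12} must be used), so Carol = 4.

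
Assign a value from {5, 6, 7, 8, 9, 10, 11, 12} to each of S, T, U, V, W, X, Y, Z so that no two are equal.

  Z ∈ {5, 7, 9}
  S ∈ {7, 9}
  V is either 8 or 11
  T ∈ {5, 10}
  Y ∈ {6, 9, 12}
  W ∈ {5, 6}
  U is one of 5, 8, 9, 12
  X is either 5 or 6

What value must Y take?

The 8 variables together cover exactly {5, 6, 7, 8, 9, 10, 11, 12} — 8 values for 8 variables — and 10 appears only in T's list, so T = 10.
The 7 still-open variables draw from only 7 values {5, 6, 7, 8, 9, 11, 12}, so each is used; only V can be 11, hence V = 11.
Among the 6 still-open variables, 8 fits only U (and all 6 values in {5, 6, 7, 8, 9, 12} must be used), so U = 8.
The 5 still-open variables draw from only 5 values {5, 6, 7, 9, 12}, so each is used; only Y can be 12, hence Y = 12.

12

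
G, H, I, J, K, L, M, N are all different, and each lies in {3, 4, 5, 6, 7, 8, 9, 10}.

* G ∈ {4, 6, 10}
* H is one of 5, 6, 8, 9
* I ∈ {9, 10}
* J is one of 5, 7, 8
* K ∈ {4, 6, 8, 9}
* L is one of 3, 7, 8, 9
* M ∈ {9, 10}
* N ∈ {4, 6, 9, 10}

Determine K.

The 8 variables together cover exactly {3, 4, 5, 6, 7, 8, 9, 10} — 8 values for 8 variables — and 3 appears only in L's list, so L = 3.
The 7 still-open variables draw from only 7 values {4, 5, 6, 7, 8, 9, 10}, so each is used; only J can be 7, hence J = 7.
The 6 still-open variables draw from only 6 values {4, 5, 6, 8, 9, 10}, so each is used; only H can be 5, hence H = 5.
The 5 still-open variables together cover exactly {4, 6, 8, 9, 10} — 5 values for 5 variables — and 8 appears only in K's list, so K = 8.

8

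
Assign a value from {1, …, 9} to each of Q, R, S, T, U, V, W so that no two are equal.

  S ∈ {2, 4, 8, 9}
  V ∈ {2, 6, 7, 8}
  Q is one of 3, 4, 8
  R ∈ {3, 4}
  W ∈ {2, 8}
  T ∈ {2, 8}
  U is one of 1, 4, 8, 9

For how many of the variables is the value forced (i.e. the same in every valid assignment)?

T and W between them cover only {2, 8} — a naked pair. Remove those values from Q, S, U, V.
Q and R between them cover only {3, 4} — a naked pair. Remove those values from S, U.
S must be 9 (only option left). Eliminate 9 elsewhere: U.
U has just one choice, so U = 1.
Determined: S=9, U=1. The other variables each still have more than one consistent value. That makes 2.

2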